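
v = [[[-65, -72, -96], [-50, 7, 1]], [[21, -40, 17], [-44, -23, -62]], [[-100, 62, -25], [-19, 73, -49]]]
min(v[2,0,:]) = -100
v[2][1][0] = -19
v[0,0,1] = -72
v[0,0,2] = -96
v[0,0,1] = -72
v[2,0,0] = -100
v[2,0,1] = 62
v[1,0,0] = 21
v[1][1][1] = -23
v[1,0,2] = 17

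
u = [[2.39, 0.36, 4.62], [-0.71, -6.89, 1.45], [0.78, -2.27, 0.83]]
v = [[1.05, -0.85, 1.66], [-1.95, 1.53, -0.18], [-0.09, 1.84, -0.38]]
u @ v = [[1.39, 7.02, 2.15], [12.56, -7.27, -0.49], [5.17, -2.61, 1.39]]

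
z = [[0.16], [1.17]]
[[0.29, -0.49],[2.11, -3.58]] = z @[[1.80, -3.06]]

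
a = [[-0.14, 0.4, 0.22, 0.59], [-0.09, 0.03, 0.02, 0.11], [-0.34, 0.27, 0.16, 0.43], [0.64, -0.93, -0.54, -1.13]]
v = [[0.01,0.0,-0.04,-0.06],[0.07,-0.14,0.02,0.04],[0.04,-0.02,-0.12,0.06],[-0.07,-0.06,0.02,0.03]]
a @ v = [[-0.01, -0.1, -0.0, 0.06], [-0.01, -0.01, 0.00, 0.01], [-0.01, -0.07, 0.01, 0.05], [-0.0, 0.21, -0.00, -0.14]]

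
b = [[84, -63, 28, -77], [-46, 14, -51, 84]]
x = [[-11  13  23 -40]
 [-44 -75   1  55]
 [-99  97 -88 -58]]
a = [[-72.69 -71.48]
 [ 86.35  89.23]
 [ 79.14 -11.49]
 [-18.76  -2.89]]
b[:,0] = [84, -46]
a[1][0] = 86.35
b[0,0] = 84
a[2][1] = -11.49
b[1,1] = 14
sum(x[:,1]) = 35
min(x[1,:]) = -75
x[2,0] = -99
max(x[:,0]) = -11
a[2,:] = [79.14, -11.49]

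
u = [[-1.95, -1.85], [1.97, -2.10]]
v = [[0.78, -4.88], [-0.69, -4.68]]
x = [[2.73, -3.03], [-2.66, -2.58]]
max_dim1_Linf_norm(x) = 3.03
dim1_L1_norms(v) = [5.66, 5.37]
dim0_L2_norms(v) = [1.04, 6.76]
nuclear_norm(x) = 7.78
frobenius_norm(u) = 3.94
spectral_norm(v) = 6.76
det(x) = -15.10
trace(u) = -4.05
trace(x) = 0.15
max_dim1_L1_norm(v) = 5.66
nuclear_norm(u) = 5.57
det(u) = 7.74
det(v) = -7.02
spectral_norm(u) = 2.88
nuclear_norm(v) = 7.80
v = x + u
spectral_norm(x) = 4.09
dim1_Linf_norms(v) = [4.88, 4.68]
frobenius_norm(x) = 5.51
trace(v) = -3.90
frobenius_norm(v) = 6.84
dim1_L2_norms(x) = [4.08, 3.71]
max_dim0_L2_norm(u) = 2.8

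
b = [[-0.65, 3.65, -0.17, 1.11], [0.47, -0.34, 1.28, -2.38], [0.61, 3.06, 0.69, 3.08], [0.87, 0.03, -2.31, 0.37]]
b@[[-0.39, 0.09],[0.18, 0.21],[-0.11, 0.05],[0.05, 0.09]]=[[0.98, 0.80], [-0.50, -0.18], [0.39, 1.01], [-0.06, 0.0]]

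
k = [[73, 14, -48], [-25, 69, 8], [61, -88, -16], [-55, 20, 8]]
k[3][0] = -55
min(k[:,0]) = -55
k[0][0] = 73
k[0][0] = 73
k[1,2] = 8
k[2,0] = 61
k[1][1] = 69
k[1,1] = 69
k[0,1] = 14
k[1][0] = -25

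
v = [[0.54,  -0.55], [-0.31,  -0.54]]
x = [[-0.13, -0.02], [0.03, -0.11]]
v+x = [[0.41, -0.57], [-0.28, -0.65]]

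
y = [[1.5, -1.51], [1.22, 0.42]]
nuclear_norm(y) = 3.34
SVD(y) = [[-0.94, -0.34], [-0.34, 0.94]] @ diag([2.227908280717095, 1.1096507075256592]) @ [[-0.82, 0.57], [0.57, 0.82]]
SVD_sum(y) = [[1.72, -1.20], [0.62, -0.44]] + [[-0.22, -0.31], [0.6, 0.86]]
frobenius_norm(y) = 2.49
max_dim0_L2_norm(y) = 1.93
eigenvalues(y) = [(0.96+1.25j), (0.96-1.25j)]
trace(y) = 1.92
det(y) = 2.47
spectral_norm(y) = 2.23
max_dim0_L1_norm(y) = 2.72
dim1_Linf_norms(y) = [1.51, 1.22]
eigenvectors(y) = [[0.74+0.00j, (0.74-0j)], [0.27-0.61j, (0.27+0.61j)]]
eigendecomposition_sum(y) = [[(0.75+0.41j), -0.76+0.58j], [0.61-0.47j, (0.21+0.83j)]] + [[0.75-0.41j, -0.76-0.58j], [0.61+0.47j, 0.21-0.83j]]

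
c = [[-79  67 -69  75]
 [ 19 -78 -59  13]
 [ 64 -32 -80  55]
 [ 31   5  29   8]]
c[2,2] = -80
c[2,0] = 64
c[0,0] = -79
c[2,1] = -32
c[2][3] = 55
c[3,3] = 8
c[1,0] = 19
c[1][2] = -59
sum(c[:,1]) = -38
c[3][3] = 8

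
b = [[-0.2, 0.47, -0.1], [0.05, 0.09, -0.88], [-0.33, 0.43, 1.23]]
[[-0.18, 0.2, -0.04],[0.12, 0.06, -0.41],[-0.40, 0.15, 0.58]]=b @ [[0.36, -0.25, -0.14], [-0.25, 0.3, -0.05], [-0.14, -0.05, 0.45]]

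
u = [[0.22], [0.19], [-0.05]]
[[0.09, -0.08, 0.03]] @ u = [[0.00]]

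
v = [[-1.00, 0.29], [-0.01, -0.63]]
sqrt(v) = [[1j, 0.00-0.16j], [0.00+0.01j, 0.79j]]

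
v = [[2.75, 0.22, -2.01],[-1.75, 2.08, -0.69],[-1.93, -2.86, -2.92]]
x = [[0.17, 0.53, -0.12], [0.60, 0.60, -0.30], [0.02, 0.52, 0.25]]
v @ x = [[0.56,  0.54,  -0.9], [0.94,  -0.04,  -0.59], [-2.1,  -4.26,  0.36]]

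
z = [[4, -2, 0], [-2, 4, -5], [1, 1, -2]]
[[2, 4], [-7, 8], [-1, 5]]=z @ [[2, 1], [3, 0], [3, -2]]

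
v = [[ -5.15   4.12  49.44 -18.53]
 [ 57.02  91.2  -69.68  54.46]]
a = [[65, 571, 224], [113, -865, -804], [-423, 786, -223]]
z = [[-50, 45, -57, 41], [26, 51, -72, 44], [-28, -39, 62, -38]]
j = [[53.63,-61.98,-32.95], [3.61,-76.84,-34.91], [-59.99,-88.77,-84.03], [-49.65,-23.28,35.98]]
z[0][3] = 41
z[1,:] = [26, 51, -72, 44]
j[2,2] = -84.03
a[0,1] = 571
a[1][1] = -865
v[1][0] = 57.02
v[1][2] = -69.68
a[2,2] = -223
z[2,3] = -38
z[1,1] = 51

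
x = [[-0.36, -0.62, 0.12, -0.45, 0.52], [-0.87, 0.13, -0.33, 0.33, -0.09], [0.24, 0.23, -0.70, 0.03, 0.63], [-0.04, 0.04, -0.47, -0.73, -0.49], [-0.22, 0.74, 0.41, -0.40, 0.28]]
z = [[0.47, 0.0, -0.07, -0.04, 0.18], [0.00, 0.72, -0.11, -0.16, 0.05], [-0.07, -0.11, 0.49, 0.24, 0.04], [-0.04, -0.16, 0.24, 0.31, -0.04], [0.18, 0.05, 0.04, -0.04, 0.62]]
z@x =[[-0.22,  -0.18,  0.2,  -0.26,  0.27], [-0.66,  0.10,  -0.06,  0.33,  -0.04], [0.22,  0.18,  -0.41,  -0.18,  0.18], [0.21,  0.04,  -0.28,  -0.24,  -0.02], [-0.23,  0.36,  0.25,  -0.28,  0.31]]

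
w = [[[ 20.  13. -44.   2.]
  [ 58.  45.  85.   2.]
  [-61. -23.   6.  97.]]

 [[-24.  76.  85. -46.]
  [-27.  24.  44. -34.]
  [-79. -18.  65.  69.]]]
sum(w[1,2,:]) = 37.0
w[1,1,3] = -34.0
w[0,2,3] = 97.0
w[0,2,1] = -23.0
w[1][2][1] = -18.0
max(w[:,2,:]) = 97.0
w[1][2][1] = -18.0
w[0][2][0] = -61.0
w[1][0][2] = 85.0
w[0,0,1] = 13.0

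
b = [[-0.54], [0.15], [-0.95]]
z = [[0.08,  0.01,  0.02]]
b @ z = [[-0.04, -0.01, -0.01], [0.01, 0.00, 0.00], [-0.08, -0.01, -0.02]]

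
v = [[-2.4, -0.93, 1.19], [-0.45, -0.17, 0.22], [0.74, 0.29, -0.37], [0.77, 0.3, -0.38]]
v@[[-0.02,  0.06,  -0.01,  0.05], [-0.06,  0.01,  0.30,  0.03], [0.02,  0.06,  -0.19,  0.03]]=[[0.13,  -0.08,  -0.48,  -0.11], [0.02,  -0.02,  -0.09,  -0.02], [-0.04,  0.03,  0.15,  0.03], [-0.04,  0.03,  0.15,  0.04]]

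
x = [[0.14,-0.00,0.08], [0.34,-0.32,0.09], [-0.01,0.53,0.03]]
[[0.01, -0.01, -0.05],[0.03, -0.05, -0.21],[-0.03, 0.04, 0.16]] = x@[[0.04, -0.06, -0.28], [-0.05, 0.07, 0.3], [0.03, -0.04, -0.19]]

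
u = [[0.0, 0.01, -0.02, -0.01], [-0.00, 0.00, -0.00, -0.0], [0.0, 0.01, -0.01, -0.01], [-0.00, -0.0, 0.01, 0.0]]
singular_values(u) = [0.03, 0.01, 0.0, 0.0]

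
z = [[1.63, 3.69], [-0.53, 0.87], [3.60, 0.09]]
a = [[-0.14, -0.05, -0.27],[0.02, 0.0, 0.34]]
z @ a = [[-0.15, -0.08, 0.81], [0.09, 0.03, 0.44], [-0.5, -0.18, -0.94]]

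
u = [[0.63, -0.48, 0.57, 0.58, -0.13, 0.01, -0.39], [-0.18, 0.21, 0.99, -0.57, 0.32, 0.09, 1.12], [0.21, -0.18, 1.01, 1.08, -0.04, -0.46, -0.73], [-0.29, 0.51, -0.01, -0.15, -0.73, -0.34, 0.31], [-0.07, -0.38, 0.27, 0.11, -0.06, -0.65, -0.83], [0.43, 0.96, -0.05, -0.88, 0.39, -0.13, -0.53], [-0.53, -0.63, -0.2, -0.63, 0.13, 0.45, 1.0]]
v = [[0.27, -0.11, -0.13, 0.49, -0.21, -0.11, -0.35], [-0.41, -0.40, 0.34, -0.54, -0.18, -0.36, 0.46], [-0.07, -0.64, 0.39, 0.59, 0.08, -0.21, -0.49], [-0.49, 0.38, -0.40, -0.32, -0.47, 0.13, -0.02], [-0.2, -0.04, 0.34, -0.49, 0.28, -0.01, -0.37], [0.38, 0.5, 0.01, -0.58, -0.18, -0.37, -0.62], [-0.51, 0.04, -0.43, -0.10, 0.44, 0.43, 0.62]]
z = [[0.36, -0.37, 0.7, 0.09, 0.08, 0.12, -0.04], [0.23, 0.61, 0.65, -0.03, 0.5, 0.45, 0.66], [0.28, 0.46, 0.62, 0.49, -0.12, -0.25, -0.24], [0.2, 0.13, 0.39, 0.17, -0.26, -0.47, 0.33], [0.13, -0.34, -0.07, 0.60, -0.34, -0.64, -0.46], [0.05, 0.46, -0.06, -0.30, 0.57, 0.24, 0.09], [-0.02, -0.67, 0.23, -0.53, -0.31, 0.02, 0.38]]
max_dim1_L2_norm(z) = 1.32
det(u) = -0.27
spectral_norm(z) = 1.73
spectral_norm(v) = 1.59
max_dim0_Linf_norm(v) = 0.64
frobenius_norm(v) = 2.61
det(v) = 0.02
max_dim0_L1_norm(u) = 4.91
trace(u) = 2.51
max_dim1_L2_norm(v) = 1.13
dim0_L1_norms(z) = [1.27, 3.04, 2.72, 2.21, 2.18, 2.19, 2.2]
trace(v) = 0.47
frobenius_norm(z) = 2.68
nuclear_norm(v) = 5.82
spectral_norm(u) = 2.61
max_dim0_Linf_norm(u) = 1.12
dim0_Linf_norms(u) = [0.63, 0.96, 1.01, 1.08, 0.73, 0.65, 1.12]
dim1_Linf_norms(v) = [0.49, 0.54, 0.64, 0.49, 0.49, 0.62, 0.62]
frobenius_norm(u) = 3.79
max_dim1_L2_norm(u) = 1.73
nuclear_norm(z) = 5.67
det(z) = -0.00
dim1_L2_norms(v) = [0.72, 1.05, 1.1, 0.94, 0.78, 1.13, 1.1]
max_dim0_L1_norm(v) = 3.11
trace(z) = 2.04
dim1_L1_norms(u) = [2.79, 3.48, 3.71, 2.34, 2.37, 3.37, 3.57]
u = z + v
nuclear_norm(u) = 8.38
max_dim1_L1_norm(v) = 2.69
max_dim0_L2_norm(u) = 2.0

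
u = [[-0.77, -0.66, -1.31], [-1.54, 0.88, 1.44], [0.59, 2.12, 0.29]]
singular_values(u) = [2.78, 1.97, 1.14]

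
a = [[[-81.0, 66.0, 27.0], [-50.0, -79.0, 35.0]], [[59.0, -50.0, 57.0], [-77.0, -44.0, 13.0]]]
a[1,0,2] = 57.0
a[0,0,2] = 27.0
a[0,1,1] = -79.0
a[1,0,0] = 59.0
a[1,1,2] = 13.0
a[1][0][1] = -50.0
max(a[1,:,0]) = 59.0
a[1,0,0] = 59.0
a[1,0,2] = 57.0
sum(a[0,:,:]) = -82.0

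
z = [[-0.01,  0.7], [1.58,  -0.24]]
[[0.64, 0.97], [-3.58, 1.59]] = z @ [[-2.13,  1.22], [0.89,  1.4]]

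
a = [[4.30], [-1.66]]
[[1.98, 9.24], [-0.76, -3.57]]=a@ [[0.46, 2.15]]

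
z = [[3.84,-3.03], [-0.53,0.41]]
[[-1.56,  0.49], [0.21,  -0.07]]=z @ [[-0.20, 0.30], [0.26, 0.22]]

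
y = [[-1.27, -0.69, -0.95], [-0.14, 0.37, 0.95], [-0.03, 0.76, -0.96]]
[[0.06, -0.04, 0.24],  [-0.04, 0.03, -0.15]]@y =[[-0.08,  0.13,  -0.33],[0.05,  -0.08,  0.21]]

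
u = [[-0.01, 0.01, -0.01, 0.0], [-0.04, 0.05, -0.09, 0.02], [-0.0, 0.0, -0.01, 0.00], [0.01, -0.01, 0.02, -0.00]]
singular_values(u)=[0.12, 0.01, 0.01, 0.0]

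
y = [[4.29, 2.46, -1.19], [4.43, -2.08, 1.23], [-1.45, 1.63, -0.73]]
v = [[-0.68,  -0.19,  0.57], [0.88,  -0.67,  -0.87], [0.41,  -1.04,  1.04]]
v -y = [[-4.97, -2.65, 1.76], [-3.55, 1.41, -2.1], [1.86, -2.67, 1.77]]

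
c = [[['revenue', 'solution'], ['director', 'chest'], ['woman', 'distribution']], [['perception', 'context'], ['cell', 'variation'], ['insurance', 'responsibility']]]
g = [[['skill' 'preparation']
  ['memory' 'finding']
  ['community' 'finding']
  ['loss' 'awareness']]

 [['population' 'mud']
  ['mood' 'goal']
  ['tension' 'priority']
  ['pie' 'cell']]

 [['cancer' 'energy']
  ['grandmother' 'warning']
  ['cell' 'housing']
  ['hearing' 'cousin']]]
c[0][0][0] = 'revenue'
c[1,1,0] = 'cell'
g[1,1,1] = 'goal'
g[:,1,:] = [['memory', 'finding'], ['mood', 'goal'], ['grandmother', 'warning']]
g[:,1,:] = [['memory', 'finding'], ['mood', 'goal'], ['grandmother', 'warning']]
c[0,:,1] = ['solution', 'chest', 'distribution']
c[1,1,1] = 'variation'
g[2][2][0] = 'cell'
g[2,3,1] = 'cousin'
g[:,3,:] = [['loss', 'awareness'], ['pie', 'cell'], ['hearing', 'cousin']]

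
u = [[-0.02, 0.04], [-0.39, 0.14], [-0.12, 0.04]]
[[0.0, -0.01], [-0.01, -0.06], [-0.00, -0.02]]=u @ [[0.09, 0.12], [0.16, -0.12]]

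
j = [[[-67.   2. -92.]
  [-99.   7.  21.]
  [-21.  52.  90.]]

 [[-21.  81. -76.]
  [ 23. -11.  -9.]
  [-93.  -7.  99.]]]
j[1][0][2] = -76.0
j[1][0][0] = -21.0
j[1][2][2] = 99.0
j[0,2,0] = -21.0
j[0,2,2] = 90.0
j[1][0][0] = -21.0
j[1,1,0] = 23.0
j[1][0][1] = 81.0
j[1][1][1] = -11.0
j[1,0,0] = -21.0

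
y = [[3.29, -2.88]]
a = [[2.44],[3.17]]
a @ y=[[8.03, -7.03], [10.43, -9.13]]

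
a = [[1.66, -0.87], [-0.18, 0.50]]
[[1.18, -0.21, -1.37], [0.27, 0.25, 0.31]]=a @ [[1.23, 0.17, -0.62], [0.99, 0.56, 0.39]]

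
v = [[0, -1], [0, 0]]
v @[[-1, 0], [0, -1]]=[[0, 1], [0, 0]]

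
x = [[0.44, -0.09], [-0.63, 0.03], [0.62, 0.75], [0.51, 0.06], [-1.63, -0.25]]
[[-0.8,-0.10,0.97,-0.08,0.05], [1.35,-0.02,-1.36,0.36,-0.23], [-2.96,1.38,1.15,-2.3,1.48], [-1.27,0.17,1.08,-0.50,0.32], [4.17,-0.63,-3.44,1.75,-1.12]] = x @ [[-2.24, 0.12, 2.15, -0.69, 0.44],  [-2.09, 1.74, -0.25, -2.50, 1.61]]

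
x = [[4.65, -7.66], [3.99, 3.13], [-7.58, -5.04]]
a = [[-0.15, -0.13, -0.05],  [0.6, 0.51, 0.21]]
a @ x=[[-0.84, 0.99], [3.23, -4.06]]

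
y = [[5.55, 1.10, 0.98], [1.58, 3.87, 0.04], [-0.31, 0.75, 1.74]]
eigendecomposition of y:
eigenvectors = [[-0.84, -0.47, -0.35], [-0.54, 0.64, 0.29], [-0.03, 0.61, 0.89]]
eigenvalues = [6.3, 2.75, 2.1]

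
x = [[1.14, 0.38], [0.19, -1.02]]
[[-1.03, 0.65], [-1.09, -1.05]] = x @ [[-1.19, 0.21], [0.85, 1.07]]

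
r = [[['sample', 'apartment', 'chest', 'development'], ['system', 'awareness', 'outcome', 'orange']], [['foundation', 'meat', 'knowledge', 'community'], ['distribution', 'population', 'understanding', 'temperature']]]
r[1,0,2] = 'knowledge'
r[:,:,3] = [['development', 'orange'], ['community', 'temperature']]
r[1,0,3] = 'community'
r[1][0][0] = 'foundation'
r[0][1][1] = 'awareness'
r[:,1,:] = [['system', 'awareness', 'outcome', 'orange'], ['distribution', 'population', 'understanding', 'temperature']]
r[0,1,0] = 'system'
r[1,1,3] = 'temperature'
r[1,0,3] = 'community'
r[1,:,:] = [['foundation', 'meat', 'knowledge', 'community'], ['distribution', 'population', 'understanding', 'temperature']]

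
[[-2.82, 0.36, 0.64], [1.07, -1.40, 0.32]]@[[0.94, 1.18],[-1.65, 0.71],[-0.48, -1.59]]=[[-3.55,-4.09], [3.16,-0.24]]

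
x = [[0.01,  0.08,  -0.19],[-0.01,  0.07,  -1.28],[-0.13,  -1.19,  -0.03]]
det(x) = -0.01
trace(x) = 0.05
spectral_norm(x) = 1.30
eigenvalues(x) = [-1.22, 0.0, 1.27]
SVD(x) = [[0.16,0.02,-0.99], [0.96,-0.22,0.15], [-0.22,-0.97,-0.06]] @ diag([1.301435118831257, 1.1942160401587434, 0.0038315662911959]) @ [[0.02, 0.26, -0.97], [0.11, 0.96, 0.26], [-0.99, 0.11, 0.01]]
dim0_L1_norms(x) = [0.15, 1.34, 1.5]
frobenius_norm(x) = 1.77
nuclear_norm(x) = 2.50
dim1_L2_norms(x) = [0.21, 1.28, 1.2]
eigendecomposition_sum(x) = [[-0.01, -0.05, -0.06], [-0.07, -0.58, -0.63], [-0.07, -0.58, -0.64]] + [[0.0,-0.00,0.0],[-0.00,0.00,-0.00],[-0.0,0.00,-0.00]] + [[0.01,0.13,-0.13],[0.06,0.65,-0.65],[-0.06,-0.61,0.61]]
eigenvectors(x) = [[-0.06, -0.99, -0.15], [-0.7, 0.11, -0.72], [-0.71, 0.01, 0.68]]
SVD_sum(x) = [[0.00, 0.05, -0.2], [0.02, 0.33, -1.21], [-0.00, -0.07, 0.27]] + [[0.0,0.03,0.01],  [-0.03,-0.26,-0.07],  [-0.13,-1.12,-0.3]] + [[0.00, -0.00, -0.00],  [-0.00, 0.0, 0.00],  [0.0, -0.00, -0.00]]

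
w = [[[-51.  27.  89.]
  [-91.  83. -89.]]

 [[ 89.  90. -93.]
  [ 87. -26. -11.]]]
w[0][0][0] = -51.0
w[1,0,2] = -93.0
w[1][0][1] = 90.0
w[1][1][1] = -26.0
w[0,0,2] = 89.0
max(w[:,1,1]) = 83.0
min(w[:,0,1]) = 27.0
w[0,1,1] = 83.0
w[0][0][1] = 27.0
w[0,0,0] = -51.0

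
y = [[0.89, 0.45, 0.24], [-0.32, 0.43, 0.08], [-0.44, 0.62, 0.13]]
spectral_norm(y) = 1.05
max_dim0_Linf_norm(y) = 0.89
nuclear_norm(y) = 1.97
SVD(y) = [[-0.9,-0.44,-0.01], [0.26,-0.51,-0.82], [0.36,-0.74,0.57]] @ diag([1.0516629046162347, 0.9136533431273379, 0.006534802704222505]) @ [[-0.99, -0.06, -0.14], [0.1, -0.96, -0.27], [-0.12, -0.28, 0.95]]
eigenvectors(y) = [[0.67+0.00j, (0.67-0j), -0.12+0.00j], [(-0.15+0.4j), (-0.15-0.4j), (-0.27+0j)], [-0.20+0.57j, (-0.2-0.57j), 0.95+0.00j]]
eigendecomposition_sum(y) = [[(0.44+0.1j), 0.22-0.44j, 0.12-0.11j], [(-0.16+0.24j), 0.21+0.23j, 0.04+0.10j], [-0.22+0.35j, 0.31+0.32j, 0.06+0.14j]] + [[0.44-0.10j, (0.22+0.44j), (0.12+0.11j)], [(-0.16-0.24j), 0.21-0.23j, (0.04-0.1j)], [(-0.22-0.35j), (0.31-0.32j), (0.06-0.14j)]] + [[0j,0.00+0.00j,(-0+0j)], [0j,0.00+0.00j,-0.00+0.00j], [-0.00-0.00j,(-0.01-0j),0.01-0.00j]]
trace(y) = 1.45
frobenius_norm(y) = 1.39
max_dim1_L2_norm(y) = 1.03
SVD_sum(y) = [[0.93, 0.06, 0.13], [-0.27, -0.02, -0.04], [-0.37, -0.02, -0.05]] + [[-0.04, 0.39, 0.11], [-0.05, 0.45, 0.12], [-0.07, 0.65, 0.18]] + [[0.0,0.00,-0.0], [0.0,0.00,-0.01], [-0.00,-0.00,0.0]]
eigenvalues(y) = [(0.72+0.47j), (0.72-0.47j), (0.01+0j)]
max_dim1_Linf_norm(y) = 0.89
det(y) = 0.01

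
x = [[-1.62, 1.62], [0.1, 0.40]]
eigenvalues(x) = [-1.7, 0.48]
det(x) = -0.81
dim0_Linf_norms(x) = [1.62, 1.62]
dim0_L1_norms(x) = [1.72, 2.02]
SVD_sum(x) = [[-1.6, 1.64], [-0.15, 0.16]] + [[-0.02, -0.02], [0.25, 0.24]]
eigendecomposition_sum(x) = [[-1.64, 1.26], [0.08, -0.06]] + [[0.02, 0.36], [0.02, 0.46]]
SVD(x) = [[-1.0, -0.09], [-0.09, 1.00]] @ diag([2.3010623701457686, 0.35201131899292587]) @ [[0.70, -0.72],  [0.72, 0.7]]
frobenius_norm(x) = 2.33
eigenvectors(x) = [[-1.00, -0.61], [0.05, -0.79]]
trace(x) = -1.22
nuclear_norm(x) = 2.65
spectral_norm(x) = 2.30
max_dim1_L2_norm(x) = 2.29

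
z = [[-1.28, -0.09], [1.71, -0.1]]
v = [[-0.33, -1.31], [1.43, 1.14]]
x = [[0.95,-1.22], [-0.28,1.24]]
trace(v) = 0.81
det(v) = 1.50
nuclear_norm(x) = 2.38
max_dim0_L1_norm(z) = 2.99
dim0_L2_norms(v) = [1.47, 1.74]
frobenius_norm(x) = 2.00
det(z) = 0.28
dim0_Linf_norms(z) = [1.71, 0.1]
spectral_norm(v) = 2.17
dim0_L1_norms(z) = [2.99, 0.19]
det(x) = 0.84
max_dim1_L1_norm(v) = 2.57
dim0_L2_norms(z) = [2.14, 0.13]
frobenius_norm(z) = 2.14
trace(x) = 2.19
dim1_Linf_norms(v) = [1.31, 1.43]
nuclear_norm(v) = 2.86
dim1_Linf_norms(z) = [1.28, 1.71]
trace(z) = -1.38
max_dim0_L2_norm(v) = 1.74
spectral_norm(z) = 2.14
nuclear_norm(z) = 2.27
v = z + x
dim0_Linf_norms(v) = [1.43, 1.31]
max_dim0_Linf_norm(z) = 1.71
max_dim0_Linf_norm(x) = 1.24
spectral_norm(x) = 1.96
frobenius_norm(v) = 2.27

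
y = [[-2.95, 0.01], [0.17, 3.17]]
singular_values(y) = [3.2, 2.93]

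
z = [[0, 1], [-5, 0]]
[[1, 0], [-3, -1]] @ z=[[0, 1], [5, -3]]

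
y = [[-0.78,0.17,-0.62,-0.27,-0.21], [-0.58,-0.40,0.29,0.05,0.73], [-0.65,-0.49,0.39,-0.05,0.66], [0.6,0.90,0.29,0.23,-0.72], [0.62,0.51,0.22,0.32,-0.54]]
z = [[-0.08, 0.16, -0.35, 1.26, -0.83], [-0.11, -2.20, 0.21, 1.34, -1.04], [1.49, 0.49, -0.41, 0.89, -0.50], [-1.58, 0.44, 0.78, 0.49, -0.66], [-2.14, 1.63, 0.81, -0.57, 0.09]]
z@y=[[0.44,0.8,0.14,0.07,-0.56],[1.38,1.43,-0.33,-0.12,-1.85],[-0.96,0.80,-0.79,-0.31,-0.6],[0.36,-0.72,1.41,0.31,1.17],[-0.09,-1.88,1.97,0.52,2.54]]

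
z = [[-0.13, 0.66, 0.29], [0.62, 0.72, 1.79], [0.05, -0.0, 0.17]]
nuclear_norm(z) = 2.68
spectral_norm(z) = 2.09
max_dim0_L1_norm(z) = 2.25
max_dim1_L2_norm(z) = 2.03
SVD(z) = [[0.23, -0.97, 0.09], [0.97, 0.22, -0.1], [0.08, 0.12, 0.99]] @ diag([2.086448618024186, 0.5662681289784605, 0.03118606176158776]) @ [[0.28, 0.41, 0.87], [0.48, -0.84, 0.24], [-0.83, -0.35, 0.43]]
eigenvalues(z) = [1.11, -0.43, 0.08]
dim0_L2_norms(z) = [0.64, 0.98, 1.82]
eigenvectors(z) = [[-0.48,  -0.92,  -0.79], [-0.88,  0.38,  -0.44], [-0.03,  0.08,  0.43]]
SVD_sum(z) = [[0.13,0.2,0.42], [0.56,0.83,1.76], [0.04,0.07,0.14]] + [[-0.26, 0.46, -0.13], [0.06, -0.11, 0.03], [0.03, -0.06, 0.02]] + [[-0.0, -0.00, 0.0], [0.00, 0.0, -0.0], [-0.03, -0.01, 0.01]]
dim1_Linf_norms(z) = [0.66, 1.79, 0.17]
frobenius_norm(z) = 2.16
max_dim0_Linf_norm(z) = 1.79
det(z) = -0.04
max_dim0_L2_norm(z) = 1.82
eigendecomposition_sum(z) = [[0.25, 0.43, 0.91], [0.47, 0.80, 1.68], [0.01, 0.02, 0.05]] + [[-0.38, 0.22, -0.47],[0.15, -0.09, 0.19],[0.03, -0.02, 0.04]] + [[-0.01, 0.01, -0.15], [-0.0, 0.01, -0.08], [0.0, -0.0, 0.08]]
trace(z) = 0.76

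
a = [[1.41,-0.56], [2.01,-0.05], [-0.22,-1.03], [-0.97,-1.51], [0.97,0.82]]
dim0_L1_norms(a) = [5.58, 3.97]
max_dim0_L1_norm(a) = 5.58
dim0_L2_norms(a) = [2.82, 2.08]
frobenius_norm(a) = 3.51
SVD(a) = [[-0.38, -0.53], [-0.64, -0.39], [0.19, -0.46], [0.49, -0.55], [-0.41, 0.22]] @ diag([2.925891426443219, 1.9305593388098858]) @ [[-0.94,-0.35], [-0.35,0.94]]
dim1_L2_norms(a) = [1.52, 2.01, 1.05, 1.79, 1.27]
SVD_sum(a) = [[1.05, 0.4], [1.74, 0.66], [-0.53, -0.20], [-1.35, -0.51], [1.12, 0.42]] + [[0.36,-0.96], [0.27,-0.71], [0.31,-0.83], [0.38,-1.0], [-0.15,0.4]]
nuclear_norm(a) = 4.86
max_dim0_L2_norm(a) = 2.82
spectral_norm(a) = 2.93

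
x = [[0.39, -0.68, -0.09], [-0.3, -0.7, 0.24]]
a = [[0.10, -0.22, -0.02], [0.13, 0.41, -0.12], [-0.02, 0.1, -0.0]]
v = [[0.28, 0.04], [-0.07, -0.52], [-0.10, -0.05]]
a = v @ x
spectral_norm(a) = 0.49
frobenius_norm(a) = 0.52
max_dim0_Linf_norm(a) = 0.41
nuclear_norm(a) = 0.66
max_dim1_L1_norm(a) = 0.66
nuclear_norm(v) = 0.82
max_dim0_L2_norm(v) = 0.52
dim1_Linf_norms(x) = [0.68, 0.7]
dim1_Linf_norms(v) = [0.28, 0.52, 0.1]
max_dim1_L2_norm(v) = 0.52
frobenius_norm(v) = 0.61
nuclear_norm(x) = 1.52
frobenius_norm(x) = 1.12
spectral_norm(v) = 0.54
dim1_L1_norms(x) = [1.16, 1.24]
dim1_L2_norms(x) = [0.79, 0.8]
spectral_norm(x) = 0.98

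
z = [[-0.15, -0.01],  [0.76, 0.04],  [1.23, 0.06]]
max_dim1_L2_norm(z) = 1.23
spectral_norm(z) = 1.46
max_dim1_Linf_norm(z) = 1.23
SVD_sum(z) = [[-0.15, -0.01], [0.76, 0.04], [1.23, 0.06]] + [[0.00, -0.00], [-0.00, 0.00], [0.0, -0.0]]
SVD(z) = [[-0.1, 0.71], [0.52, -0.56], [0.85, 0.43]] @ diag([1.4554337952589569, 0.0035309514453712625]) @ [[1.00, 0.05], [0.05, -1.00]]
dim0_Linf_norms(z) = [1.23, 0.06]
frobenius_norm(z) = 1.46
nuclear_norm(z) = 1.46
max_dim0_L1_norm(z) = 2.14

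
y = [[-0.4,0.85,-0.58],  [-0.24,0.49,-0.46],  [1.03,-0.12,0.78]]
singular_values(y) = [1.7, 0.73, 0.08]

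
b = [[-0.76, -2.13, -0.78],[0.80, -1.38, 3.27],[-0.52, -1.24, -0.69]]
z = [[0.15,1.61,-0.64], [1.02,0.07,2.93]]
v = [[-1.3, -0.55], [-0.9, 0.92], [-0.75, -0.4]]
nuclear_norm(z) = 4.79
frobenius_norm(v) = 2.09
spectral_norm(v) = 1.76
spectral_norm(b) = 3.66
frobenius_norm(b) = 4.61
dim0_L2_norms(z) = [1.03, 1.61, 3.0]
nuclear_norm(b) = 6.47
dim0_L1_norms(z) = [1.17, 1.68, 3.57]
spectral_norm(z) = 3.16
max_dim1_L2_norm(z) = 3.1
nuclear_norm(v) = 2.89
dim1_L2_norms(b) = [2.39, 3.64, 1.51]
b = v @ z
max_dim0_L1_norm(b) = 4.75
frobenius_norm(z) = 3.56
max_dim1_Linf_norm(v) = 1.3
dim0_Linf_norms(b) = [0.8, 2.13, 3.27]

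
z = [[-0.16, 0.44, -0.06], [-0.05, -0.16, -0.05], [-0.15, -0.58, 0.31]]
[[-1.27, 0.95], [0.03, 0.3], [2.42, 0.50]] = z @[[0.87, -5.42], [-1.93, 0.08], [4.62, -0.86]]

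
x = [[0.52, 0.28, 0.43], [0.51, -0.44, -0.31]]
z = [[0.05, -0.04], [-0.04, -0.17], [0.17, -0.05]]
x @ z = [[0.09, -0.09], [-0.01, 0.07]]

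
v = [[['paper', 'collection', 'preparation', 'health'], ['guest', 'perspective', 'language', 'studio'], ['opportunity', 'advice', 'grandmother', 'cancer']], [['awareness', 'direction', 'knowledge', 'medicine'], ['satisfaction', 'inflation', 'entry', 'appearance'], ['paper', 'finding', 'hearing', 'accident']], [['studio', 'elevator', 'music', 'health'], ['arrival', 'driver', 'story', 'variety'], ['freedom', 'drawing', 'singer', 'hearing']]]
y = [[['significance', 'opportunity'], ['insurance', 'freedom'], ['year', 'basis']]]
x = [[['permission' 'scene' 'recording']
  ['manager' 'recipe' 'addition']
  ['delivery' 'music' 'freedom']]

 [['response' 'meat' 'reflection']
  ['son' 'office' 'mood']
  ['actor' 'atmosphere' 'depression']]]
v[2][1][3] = 'variety'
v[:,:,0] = [['paper', 'guest', 'opportunity'], ['awareness', 'satisfaction', 'paper'], ['studio', 'arrival', 'freedom']]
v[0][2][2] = 'grandmother'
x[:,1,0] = ['manager', 'son']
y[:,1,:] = [['insurance', 'freedom']]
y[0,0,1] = 'opportunity'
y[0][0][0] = 'significance'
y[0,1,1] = 'freedom'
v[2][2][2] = 'singer'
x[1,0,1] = 'meat'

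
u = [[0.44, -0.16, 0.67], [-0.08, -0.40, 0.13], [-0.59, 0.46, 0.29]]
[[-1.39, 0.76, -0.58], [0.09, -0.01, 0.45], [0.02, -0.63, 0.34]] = u @ [[-1.12, 1.16, -1.38],[-0.48, -0.1, -0.91],[-1.45, 0.35, -0.18]]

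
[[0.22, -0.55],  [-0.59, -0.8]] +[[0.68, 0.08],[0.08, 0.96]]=[[0.90, -0.47], [-0.51, 0.16]]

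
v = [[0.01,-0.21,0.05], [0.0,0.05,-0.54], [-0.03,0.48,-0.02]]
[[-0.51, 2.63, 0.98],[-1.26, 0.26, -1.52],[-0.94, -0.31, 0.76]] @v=[[-0.03,0.71,-1.47], [0.03,-0.45,-0.17], [-0.03,0.55,0.11]]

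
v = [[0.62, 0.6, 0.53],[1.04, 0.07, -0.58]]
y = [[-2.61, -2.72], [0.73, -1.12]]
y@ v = [[-4.45, -1.76, 0.19], [-0.71, 0.36, 1.04]]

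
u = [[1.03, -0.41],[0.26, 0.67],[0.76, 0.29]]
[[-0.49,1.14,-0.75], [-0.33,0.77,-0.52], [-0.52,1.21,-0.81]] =u @ [[-0.58, 1.35, -0.9],  [-0.27, 0.62, -0.42]]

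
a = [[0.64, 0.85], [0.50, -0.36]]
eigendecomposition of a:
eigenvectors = [[0.94, -0.54], [0.35, 0.84]]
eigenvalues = [0.96, -0.68]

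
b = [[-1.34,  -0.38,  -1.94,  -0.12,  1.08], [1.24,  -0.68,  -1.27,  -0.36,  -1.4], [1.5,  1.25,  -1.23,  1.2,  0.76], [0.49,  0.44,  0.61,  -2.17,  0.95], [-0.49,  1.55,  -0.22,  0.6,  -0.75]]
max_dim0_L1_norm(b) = 5.27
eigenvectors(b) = [[(0.13+0.16j), (0.13-0.16j), 0.60+0.00j, 0.60-0.00j, (-0.17+0j)], [0.69+0.00j, (0.69-0j), (-0.39-0.4j), -0.39+0.40j, -0.10+0.00j], [(-0.01-0.46j), (-0.01+0.46j), -0.03-0.20j, (-0.03+0.2j), -0.31+0.00j], [-0.09-0.25j, (-0.09+0.25j), (0.07+0.06j), 0.07-0.06j, 0.89+0.00j], [0.01-0.45j, (0.01+0.45j), (-0.15+0.51j), (-0.15-0.51j), (-0.26+0j)]]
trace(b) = -6.17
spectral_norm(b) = 3.12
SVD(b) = [[0.2, -0.93, -0.22, 0.11, 0.18],[0.26, 0.33, -0.84, 0.13, 0.32],[0.69, 0.11, 0.27, 0.61, -0.25],[-0.56, 0.01, 0.08, 0.74, 0.35],[0.3, 0.1, 0.42, -0.21, 0.82]] @ diag([3.1197948313670003, 2.6479093829239186, 2.371478637686463, 2.3441543572967234, 1.4481317378480345]) @ [[0.21, 0.27, -0.64, 0.68, -0.12], [0.68, 0.16, 0.46, 0.06, -0.55], [-0.22, 0.7, 0.47, 0.31, 0.38], [0.6, 0.27, -0.27, -0.45, 0.54], [-0.31, 0.58, -0.28, -0.49, -0.5]]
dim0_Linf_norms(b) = [1.5, 1.55, 1.94, 2.17, 1.4]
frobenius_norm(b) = 5.47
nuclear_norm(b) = 11.93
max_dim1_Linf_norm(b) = 2.17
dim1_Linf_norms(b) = [1.94, 1.4, 1.5, 2.17, 1.55]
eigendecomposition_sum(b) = [[(-0.21+0.07j), -0.26+0.13j, -0.03-0.34j, (-0.14-0.1j), (-0.21-0.02j)], [(-0.26+0.69j), (-0.23+0.95j), (-0.94-0.63j), -0.55+0.16j, (-0.5+0.48j)], [(0.45+0.16j), (0.62+0.14j), (-0.4+0.63j), 0.11+0.36j, 0.32+0.32j], [(0.28+0.01j), (0.37-0.04j), (-0.11+0.41j), (0.13+0.17j), 0.23+0.12j], [(0.44+0.18j), (0.6+0.16j), (-0.42+0.59j), 0.10+0.36j, 0.30+0.33j]] + [[(-0.21-0.07j), (-0.26-0.13j), (-0.03+0.34j), (-0.14+0.1j), -0.21+0.02j], [-0.26-0.69j, (-0.23-0.95j), (-0.94+0.63j), (-0.55-0.16j), (-0.5-0.48j)], [0.45-0.16j, 0.62-0.14j, (-0.4-0.63j), (0.11-0.36j), (0.32-0.32j)], [(0.28-0.01j), 0.37+0.04j, -0.11-0.41j, 0.13-0.17j, 0.23-0.12j], [(0.44-0.18j), 0.60-0.16j, -0.42-0.59j, (0.1-0.36j), (0.3-0.33j)]] + [[-0.44+0.90j, 0.04-0.16j, (-0.84-0.28j), -0.15+0.20j, 0.78+0.49j], [0.90-0.29j, -0.13+0.08j, (0.36+0.75j), (0.23-0.03j), -0.18-0.85j], [0.33+0.10j, -0.06-0.00j, (-0.05+0.3j), (0.08+0.04j), (0.13-0.3j)], [(-0.14+0.06j), (0.02-0.01j), -0.07-0.11j, (-0.04+0.01j), 0.04+0.13j], [-0.65-0.60j, (0.12+0.07j), 0.45-0.65j, (-0.13-0.18j), -0.62+0.54j]] + [[-0.44-0.90j, 0.04+0.16j, -0.84+0.28j, (-0.15-0.2j), 0.78-0.49j], [(0.9+0.29j), -0.13-0.08j, (0.36-0.75j), 0.23+0.03j, (-0.18+0.85j)], [0.33-0.10j, (-0.06+0j), -0.05-0.30j, 0.08-0.04j, (0.13+0.3j)], [-0.14-0.06j, 0.02+0.01j, -0.07+0.11j, (-0.04-0.01j), 0.04-0.13j], [-0.65+0.60j, (0.12-0.07j), 0.45+0.65j, -0.13+0.18j, -0.62-0.54j]] + [[(-0.04-0j), (0.06+0j), (-0.19+0j), (0.46-0j), (-0.08-0j)], [-0.02-0.00j, 0.04+0.00j, -0.11+0.00j, (0.27-0j), (-0.05-0j)], [-0.07-0.00j, 0.11+0.00j, -0.33+0.00j, (0.82-0j), (-0.14-0j)], [0.21+0.00j, (-0.33-0j), (0.96-0j), -2.35+0.00j, (0.39+0j)], [(-0.06-0j), 0.10+0.00j, -0.28+0.00j, (0.68-0j), -0.11-0.00j]]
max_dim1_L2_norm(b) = 2.71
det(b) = -66.50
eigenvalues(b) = [(-0.41+2.15j), (-0.41-2.15j), (-1.28+1.83j), (-1.28-1.83j), (-2.8+0j)]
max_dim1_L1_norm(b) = 5.94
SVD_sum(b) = [[0.14, 0.17, -0.41, 0.43, -0.08], [0.18, 0.22, -0.53, 0.56, -0.1], [0.46, 0.58, -1.38, 1.46, -0.27], [-0.38, -0.47, 1.12, -1.19, 0.22], [0.2, 0.25, -0.61, 0.64, -0.12]] + [[-1.67, -0.40, -1.15, -0.15, 1.34], [0.59, 0.14, 0.41, 0.05, -0.48], [0.21, 0.05, 0.14, 0.02, -0.17], [0.03, 0.01, 0.02, 0.00, -0.02], [0.18, 0.04, 0.12, 0.02, -0.14]] + [[0.11, -0.37, -0.24, -0.16, -0.20], [0.43, -1.4, -0.94, -0.61, -0.75], [-0.14, 0.44, 0.3, 0.19, 0.24], [-0.04, 0.13, 0.09, 0.06, 0.07], [-0.21, 0.7, 0.47, 0.3, 0.38]] + [[0.16, 0.07, -0.07, -0.12, 0.14], [0.18, 0.08, -0.08, -0.14, 0.17], [0.86, 0.39, -0.39, -0.65, 0.77], [1.04, 0.47, -0.47, -0.79, 0.94], [-0.29, -0.13, 0.13, 0.22, -0.26]] + [[-0.08, 0.15, -0.07, -0.13, -0.13], [-0.14, 0.27, -0.13, -0.23, -0.23], [0.11, -0.21, 0.1, 0.18, 0.18], [-0.16, 0.30, -0.14, -0.25, -0.26], [-0.37, 0.69, -0.34, -0.58, -0.6]]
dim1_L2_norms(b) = [2.62, 2.39, 2.71, 2.53, 1.9]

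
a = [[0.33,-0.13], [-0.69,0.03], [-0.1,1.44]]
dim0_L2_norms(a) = [0.77, 1.45]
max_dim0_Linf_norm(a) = 1.44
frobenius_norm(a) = 1.64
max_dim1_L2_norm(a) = 1.44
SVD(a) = [[-0.12, 0.41], [0.08, -0.90], [0.99, 0.13]] @ diag([1.4559076202337853, 0.7528167116537701]) @ [[-0.13, 0.99], [0.99, 0.13]]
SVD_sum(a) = [[0.02, -0.17], [-0.02, 0.12], [-0.19, 1.43]] + [[0.31,0.04], [-0.67,-0.09], [0.09,0.01]]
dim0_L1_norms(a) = [1.12, 1.6]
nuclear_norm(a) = 2.21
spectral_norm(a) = 1.46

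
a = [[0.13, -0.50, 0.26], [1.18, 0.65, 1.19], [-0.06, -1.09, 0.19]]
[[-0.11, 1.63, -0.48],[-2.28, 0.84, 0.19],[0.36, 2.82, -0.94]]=a @ [[-0.91,0.14,-0.27], [-0.42,-2.28,0.87], [-0.78,1.81,-0.05]]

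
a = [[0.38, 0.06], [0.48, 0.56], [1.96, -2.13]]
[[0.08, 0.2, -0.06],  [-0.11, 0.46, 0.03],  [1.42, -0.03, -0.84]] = a @ [[0.27, 0.45, -0.19],[-0.42, 0.43, 0.22]]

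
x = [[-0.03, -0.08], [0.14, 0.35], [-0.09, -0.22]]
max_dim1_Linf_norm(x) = 0.35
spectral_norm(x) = 0.45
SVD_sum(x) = [[-0.03,-0.08],[0.14,0.35],[-0.09,-0.22]] + [[0.0, -0.00], [-0.0, 0.00], [-0.0, 0.00]]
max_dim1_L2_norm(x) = 0.38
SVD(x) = [[-0.19,-0.77], [0.83,0.20], [-0.52,0.6]] @ diag([0.4537548807238167, 0.0025511211877930033]) @ [[0.37, 0.93], [-0.93, 0.37]]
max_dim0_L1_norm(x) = 0.65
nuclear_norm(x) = 0.46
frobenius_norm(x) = 0.45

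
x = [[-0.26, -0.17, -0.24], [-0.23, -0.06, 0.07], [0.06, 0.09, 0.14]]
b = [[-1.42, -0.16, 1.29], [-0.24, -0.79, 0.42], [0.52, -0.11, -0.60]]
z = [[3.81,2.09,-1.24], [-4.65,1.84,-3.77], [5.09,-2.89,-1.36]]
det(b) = -0.19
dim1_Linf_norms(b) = [1.42, 0.79, 0.6]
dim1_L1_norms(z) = [7.14, 10.26, 9.34]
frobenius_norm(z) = 9.79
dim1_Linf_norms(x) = [0.26, 0.23, 0.14]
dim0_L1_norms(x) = [0.55, 0.32, 0.45]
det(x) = 0.00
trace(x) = -0.18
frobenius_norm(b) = 2.28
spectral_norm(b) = 2.15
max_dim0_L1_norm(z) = 13.55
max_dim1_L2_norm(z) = 6.26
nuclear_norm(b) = 3.03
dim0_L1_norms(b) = [2.18, 1.06, 2.31]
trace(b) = -2.81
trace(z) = 4.29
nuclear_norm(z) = 15.62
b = x @ z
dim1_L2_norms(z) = [4.52, 6.26, 6.01]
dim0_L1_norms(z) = [13.55, 6.82, 6.37]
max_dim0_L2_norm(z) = 7.88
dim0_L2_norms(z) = [7.88, 4.01, 4.2]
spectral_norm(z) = 8.23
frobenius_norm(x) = 0.50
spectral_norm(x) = 0.45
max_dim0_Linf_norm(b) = 1.42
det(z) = -109.42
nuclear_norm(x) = 0.68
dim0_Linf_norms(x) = [0.26, 0.17, 0.24]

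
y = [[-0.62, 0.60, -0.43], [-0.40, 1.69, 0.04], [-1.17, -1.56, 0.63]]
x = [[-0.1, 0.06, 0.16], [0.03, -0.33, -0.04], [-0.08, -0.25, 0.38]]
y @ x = [[0.11, -0.13, -0.29], [0.09, -0.59, -0.12], [0.02, 0.29, 0.11]]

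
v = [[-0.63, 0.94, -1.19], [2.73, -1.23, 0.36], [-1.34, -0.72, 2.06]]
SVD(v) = [[-0.29, -0.48, 0.82],[0.91, 0.11, 0.39],[-0.28, 0.87, 0.41]] @ diag([3.283658558512665, 2.7508518622135907, 0.0007094100023665351]) @ [[0.93, -0.37, 0.03], [-0.20, -0.44, 0.87], [0.31, 0.82, 0.49]]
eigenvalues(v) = [-2.54, 0.0, 2.74]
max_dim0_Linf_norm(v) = 2.73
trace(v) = 0.20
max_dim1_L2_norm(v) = 3.02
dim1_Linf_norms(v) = [1.19, 2.73, 2.06]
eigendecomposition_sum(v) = [[-1.19, 0.66, -0.36], [2.47, -1.36, 0.75], [0.04, -0.02, 0.01]] + [[0.0,  0.0,  0.0], [0.0,  0.0,  0.00], [0.0,  0.00,  0.0]] + [[0.56, 0.28, -0.83], [0.26, 0.13, -0.39], [-1.38, -0.7, 2.05]]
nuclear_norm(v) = 6.04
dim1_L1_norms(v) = [2.76, 4.32, 4.12]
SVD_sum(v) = [[-0.90, 0.35, -0.03], [2.79, -1.10, 0.09], [-0.86, 0.34, -0.03]] + [[0.27, 0.59, -1.16], [-0.06, -0.13, 0.27], [-0.48, -1.06, 2.09]] + [[0.00, 0.00, 0.0],[0.00, 0.00, 0.0],[0.0, 0.0, 0.00]]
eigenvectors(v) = [[0.43,-0.31,-0.37],  [-0.9,-0.82,-0.17],  [-0.01,-0.49,0.91]]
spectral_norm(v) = 3.28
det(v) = -0.01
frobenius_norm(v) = 4.28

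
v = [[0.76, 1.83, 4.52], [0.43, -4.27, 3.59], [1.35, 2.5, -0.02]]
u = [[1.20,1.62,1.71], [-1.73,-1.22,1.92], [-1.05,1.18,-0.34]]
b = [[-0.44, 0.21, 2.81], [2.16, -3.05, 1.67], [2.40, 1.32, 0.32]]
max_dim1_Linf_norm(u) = 1.92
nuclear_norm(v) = 12.20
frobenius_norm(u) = 4.22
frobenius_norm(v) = 7.98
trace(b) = -3.17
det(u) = -12.12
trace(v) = -3.53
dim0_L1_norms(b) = [5.0, 4.58, 4.8]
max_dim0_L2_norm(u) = 2.59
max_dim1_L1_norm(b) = 6.88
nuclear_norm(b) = 9.62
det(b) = 30.68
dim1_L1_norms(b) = [3.46, 6.88, 4.04]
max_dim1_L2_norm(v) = 5.6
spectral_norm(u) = 2.93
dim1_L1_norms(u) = [4.53, 4.87, 2.57]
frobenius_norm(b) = 5.70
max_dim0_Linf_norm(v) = 4.52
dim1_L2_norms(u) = [2.64, 2.86, 1.62]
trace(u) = -0.36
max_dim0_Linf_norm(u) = 1.92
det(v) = 33.04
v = b + u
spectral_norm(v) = 6.19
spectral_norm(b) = 4.24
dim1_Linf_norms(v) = [4.52, 4.27, 2.5]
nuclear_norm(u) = 7.11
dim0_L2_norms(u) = [2.35, 2.35, 2.59]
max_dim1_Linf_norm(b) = 3.05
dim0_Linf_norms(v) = [1.35, 4.27, 4.52]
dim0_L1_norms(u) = [3.98, 4.02, 3.97]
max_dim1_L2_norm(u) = 2.86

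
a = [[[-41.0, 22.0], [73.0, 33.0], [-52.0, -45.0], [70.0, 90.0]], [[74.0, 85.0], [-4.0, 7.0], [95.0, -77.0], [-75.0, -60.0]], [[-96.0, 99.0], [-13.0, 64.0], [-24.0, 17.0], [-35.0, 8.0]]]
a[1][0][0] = 74.0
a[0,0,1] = 22.0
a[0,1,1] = 33.0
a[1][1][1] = 7.0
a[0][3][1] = 90.0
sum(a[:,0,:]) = 143.0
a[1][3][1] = -60.0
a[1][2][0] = 95.0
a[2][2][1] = 17.0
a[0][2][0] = -52.0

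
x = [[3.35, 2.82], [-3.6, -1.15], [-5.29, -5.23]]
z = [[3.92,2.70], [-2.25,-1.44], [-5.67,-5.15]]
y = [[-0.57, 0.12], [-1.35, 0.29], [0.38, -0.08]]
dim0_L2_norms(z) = [7.25, 5.99]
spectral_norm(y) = 1.55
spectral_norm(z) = 9.38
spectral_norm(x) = 9.29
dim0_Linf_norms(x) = [5.29, 5.23]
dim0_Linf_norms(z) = [5.67, 5.15]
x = y + z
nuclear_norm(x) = 10.85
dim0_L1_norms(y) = [2.3, 0.49]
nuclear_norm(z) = 10.02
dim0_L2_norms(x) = [7.22, 6.05]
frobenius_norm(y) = 1.55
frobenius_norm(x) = 9.42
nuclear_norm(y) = 1.55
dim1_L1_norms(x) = [6.17, 4.75, 10.52]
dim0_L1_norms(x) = [12.24, 9.2]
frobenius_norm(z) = 9.41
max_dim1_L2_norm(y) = 1.38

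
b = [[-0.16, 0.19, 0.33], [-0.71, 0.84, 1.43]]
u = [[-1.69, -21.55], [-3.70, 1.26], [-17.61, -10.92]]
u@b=[[15.57, -18.42, -31.37],[-0.3, 0.36, 0.58],[10.57, -12.52, -21.43]]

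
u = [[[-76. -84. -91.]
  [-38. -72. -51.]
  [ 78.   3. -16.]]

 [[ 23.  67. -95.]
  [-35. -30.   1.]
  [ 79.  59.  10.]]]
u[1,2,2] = 10.0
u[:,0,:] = [[-76.0, -84.0, -91.0], [23.0, 67.0, -95.0]]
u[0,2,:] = [78.0, 3.0, -16.0]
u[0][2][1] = 3.0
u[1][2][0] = 79.0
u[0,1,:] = [-38.0, -72.0, -51.0]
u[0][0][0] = -76.0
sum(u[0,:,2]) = -158.0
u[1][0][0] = 23.0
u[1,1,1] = -30.0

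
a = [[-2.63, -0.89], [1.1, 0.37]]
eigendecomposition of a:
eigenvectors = [[-0.92, 0.32], [0.39, -0.95]]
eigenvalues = [-2.26, -0.0]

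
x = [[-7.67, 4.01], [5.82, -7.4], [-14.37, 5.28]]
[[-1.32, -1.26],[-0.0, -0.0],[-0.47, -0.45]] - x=[[6.35, -5.27], [-5.82, 7.4], [13.9, -5.73]]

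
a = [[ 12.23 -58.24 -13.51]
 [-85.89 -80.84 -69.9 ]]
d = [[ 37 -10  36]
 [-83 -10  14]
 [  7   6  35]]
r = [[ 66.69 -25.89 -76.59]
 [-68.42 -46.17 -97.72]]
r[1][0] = -68.42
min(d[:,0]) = -83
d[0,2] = 36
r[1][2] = -97.72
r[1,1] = -46.17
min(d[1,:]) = -83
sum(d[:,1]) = -14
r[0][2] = -76.59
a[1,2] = -69.9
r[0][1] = -25.89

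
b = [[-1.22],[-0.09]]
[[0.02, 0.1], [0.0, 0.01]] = b@[[-0.02, -0.08]]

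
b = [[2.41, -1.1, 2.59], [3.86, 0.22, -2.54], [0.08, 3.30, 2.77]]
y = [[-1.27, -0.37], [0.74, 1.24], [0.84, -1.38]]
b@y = [[-1.7, -5.83], [-6.87, 2.35], [4.67, 0.24]]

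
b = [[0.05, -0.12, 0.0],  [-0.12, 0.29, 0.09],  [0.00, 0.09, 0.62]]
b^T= [[0.05, -0.12, 0.00], [-0.12, 0.29, 0.09], [0.00, 0.09, 0.62]]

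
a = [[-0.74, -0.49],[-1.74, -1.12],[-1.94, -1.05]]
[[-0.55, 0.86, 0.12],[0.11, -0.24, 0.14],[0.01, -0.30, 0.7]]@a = [[-1.32, -0.82],  [0.06, 0.07],  [-0.84, -0.4]]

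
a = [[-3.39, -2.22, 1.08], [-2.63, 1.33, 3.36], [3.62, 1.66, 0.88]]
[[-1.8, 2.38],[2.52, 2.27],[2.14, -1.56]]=a @ [[0.06, -0.44],[0.93, -0.2],[0.43, 0.41]]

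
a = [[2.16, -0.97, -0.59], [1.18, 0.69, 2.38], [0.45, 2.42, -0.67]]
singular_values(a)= [2.8, 2.68, 2.23]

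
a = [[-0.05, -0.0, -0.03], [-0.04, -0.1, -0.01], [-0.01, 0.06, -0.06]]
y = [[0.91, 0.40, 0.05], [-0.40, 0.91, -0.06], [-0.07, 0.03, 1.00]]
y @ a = [[-0.06,-0.04,-0.03], [-0.02,-0.09,0.01], [-0.01,0.06,-0.06]]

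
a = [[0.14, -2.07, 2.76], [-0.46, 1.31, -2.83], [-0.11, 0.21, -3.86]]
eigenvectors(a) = [[0.77, -0.97, -0.36], [-0.63, -0.23, 0.43], [-0.04, 0.02, 0.83]]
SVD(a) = [[-0.56, 0.65, 0.51], [0.53, -0.18, 0.83], [0.63, 0.74, -0.24]] @ diag([5.864597824770538, 1.5300402468306027, 0.2827882543091782]) @ [[-0.07,0.34,-0.94], [0.06,-0.94,-0.34], [-1.0,-0.08,0.04]]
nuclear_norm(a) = 7.68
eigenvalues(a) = [1.7, -0.4, -3.7]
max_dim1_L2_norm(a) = 3.87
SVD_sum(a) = [[0.22, -1.13, 3.1], [-0.21, 1.07, -2.94], [-0.25, 1.26, -3.47]] + [[0.06, -0.93, -0.34], [-0.02, 0.26, 0.1], [0.07, -1.06, -0.39]] + [[-0.14,-0.01,0.01],[-0.23,-0.02,0.01],[0.07,0.01,-0.00]]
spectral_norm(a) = 5.86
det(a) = 2.54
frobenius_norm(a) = 6.07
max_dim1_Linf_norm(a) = 3.86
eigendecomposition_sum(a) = [[0.41, -1.63, 1.04], [-0.34, 1.34, -0.85], [-0.02, 0.08, -0.05]] + [[-0.31, -0.38, 0.07], [-0.07, -0.09, 0.02], [0.01, 0.01, -0.00]] + [[0.04, -0.05, 1.66], [-0.05, 0.06, -2.00], [-0.09, 0.12, -3.81]]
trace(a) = -2.41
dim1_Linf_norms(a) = [2.76, 2.83, 3.86]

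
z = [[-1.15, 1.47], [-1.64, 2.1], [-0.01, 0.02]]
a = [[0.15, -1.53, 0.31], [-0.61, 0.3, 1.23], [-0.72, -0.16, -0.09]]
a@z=[[2.33,-2.99], [0.20,-0.24], [1.09,-1.4]]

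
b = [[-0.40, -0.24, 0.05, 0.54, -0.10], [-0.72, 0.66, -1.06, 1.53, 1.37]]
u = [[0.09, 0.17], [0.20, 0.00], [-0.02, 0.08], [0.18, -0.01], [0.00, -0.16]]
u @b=[[-0.16, 0.09, -0.18, 0.31, 0.22], [-0.08, -0.05, 0.01, 0.11, -0.02], [-0.05, 0.06, -0.09, 0.11, 0.11], [-0.06, -0.05, 0.02, 0.08, -0.03], [0.12, -0.11, 0.17, -0.24, -0.22]]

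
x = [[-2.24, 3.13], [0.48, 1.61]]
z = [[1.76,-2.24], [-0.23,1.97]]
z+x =[[-0.48, 0.89], [0.25, 3.58]]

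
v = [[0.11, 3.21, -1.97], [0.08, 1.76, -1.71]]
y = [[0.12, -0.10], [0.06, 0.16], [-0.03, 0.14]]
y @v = [[0.01, 0.21, -0.07], [0.02, 0.47, -0.39], [0.01, 0.15, -0.18]]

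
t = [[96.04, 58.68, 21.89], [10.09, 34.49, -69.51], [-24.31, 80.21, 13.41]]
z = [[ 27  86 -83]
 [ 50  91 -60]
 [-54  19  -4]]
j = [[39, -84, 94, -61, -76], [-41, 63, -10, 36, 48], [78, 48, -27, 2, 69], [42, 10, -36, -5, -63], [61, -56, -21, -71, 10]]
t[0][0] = 96.04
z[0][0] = 27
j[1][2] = -10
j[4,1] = -56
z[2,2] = -4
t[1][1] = 34.49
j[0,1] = -84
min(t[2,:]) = -24.31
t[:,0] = [96.04, 10.09, -24.31]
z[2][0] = -54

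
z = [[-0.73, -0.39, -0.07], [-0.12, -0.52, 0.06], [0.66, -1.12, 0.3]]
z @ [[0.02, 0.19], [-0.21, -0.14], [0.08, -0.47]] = [[0.06, -0.05], [0.11, 0.02], [0.27, 0.14]]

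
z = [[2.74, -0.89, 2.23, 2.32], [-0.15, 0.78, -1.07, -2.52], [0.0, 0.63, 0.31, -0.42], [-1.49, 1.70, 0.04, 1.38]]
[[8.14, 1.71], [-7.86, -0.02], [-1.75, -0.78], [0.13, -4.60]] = z@[[-0.28, 0.42], [-1.9, -1.80], [1.05, 0.23], [2.1, -0.67]]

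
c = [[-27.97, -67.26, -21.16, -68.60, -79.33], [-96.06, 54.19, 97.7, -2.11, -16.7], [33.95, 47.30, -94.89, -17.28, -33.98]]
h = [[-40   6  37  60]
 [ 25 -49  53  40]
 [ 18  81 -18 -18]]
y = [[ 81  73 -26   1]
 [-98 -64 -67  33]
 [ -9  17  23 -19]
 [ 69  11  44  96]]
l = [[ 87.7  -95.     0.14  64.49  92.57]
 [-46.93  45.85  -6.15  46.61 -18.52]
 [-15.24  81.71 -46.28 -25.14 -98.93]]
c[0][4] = -79.33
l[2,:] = [-15.24, 81.71, -46.28, -25.14, -98.93]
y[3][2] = 44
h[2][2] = -18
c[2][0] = 33.95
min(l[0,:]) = -95.0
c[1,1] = 54.19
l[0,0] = 87.7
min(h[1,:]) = -49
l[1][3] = 46.61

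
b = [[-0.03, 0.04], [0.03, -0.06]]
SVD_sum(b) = [[-0.03, 0.04], [0.03, -0.06]] + [[-0.00,  -0.0], [-0.0,  -0.00]]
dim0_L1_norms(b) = [0.06, 0.1]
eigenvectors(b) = [[0.87, -0.60], [0.49, 0.8]]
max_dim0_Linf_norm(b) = 0.06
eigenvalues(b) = [-0.01, -0.08]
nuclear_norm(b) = 0.09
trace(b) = -0.09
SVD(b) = [[-0.6, 0.8], [0.8, 0.60]] @ diag([0.08335579122000662, 0.007198060161367543]) @ [[0.50, -0.86], [-0.86, -0.5]]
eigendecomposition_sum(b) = [[-0.01, -0.0], [-0.0, -0.0]] + [[-0.02, 0.04], [0.03, -0.06]]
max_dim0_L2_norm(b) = 0.07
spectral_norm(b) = 0.08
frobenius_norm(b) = 0.08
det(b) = 0.00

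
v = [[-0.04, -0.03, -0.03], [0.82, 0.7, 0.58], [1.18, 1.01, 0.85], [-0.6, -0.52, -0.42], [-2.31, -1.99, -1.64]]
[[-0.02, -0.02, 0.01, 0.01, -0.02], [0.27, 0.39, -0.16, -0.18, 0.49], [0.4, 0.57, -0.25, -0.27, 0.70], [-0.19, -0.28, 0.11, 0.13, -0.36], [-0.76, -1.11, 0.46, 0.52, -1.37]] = v@[[0.20, 0.24, 0.42, 0.03, 0.29], [-0.70, -0.11, 0.26, -0.13, 0.28], [1.03, 0.47, -1.19, -0.20, 0.09]]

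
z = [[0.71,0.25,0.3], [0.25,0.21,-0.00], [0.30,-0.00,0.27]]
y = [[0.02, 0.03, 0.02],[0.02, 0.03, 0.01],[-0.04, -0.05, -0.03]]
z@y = [[0.01,0.01,0.01], [0.01,0.01,0.01], [-0.00,-0.0,-0.0]]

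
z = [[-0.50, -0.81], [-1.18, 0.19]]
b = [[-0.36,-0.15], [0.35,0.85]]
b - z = [[0.14, 0.66], [1.53, 0.66]]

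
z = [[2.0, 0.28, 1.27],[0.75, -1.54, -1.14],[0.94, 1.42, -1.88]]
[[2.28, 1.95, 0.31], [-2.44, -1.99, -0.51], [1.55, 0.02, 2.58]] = z @ [[0.58, 0.34, 0.36], [1.45, 0.86, 0.89], [0.56, 0.81, -0.52]]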